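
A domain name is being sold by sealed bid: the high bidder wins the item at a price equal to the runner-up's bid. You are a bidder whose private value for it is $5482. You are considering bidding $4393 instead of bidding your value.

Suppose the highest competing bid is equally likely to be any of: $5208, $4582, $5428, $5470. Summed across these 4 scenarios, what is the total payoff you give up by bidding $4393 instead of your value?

$1240

The deviation costs you only when the competing bid falls strictly between $4393 and $5482; elsewhere both bids give the same outcome.
$5208: truthful payoff $274, deviation payoff $0 → loss $274.
$4582: truthful payoff $900, deviation payoff $0 → loss $900.
$5428: truthful payoff $54, deviation payoff $0 → loss $54.
$5470: truthful payoff $12, deviation payoff $0 → loss $12.
Total loss = $274 + $900 + $54 + $12 = $1240.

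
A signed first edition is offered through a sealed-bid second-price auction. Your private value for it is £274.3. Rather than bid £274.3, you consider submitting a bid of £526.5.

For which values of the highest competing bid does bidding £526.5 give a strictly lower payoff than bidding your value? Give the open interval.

(£274.3, £526.5)

If the competing bid is below £274.3, both bids win at the same price — no difference.
If it is above £526.5, both bids lose — no difference.
If it lies strictly between £274.3 and £526.5, bidding your value loses (payoff 0) while bidding £526.5 wins at a price above your value (payoff negative).
So the deviation strictly hurts on the open interval (£274.3, £526.5).
Truthful bidding weakly dominates here: raising your bid can only win items priced above your value, and lowering it can only forfeit items priced below.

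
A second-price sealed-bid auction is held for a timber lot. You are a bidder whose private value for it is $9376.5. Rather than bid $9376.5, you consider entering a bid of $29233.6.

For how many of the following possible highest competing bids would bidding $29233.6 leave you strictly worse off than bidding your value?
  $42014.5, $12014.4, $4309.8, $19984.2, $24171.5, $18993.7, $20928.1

5

The deviation hurts exactly when the highest competing bid lies strictly between $9376.5 and $29233.6 — overbidding then wins at a price above your value.
$42014.5: above both → same outcome either way.
$12014.4: inside the interval → strictly worse (loss $2637.9).
$4309.8: below both → same outcome either way.
$19984.2: inside the interval → strictly worse (loss $10607.7).
$24171.5: inside the interval → strictly worse (loss $14795).
$18993.7: inside the interval → strictly worse (loss $9617.2).
$20928.1: inside the interval → strictly worse (loss $11551.6).
Count: 5.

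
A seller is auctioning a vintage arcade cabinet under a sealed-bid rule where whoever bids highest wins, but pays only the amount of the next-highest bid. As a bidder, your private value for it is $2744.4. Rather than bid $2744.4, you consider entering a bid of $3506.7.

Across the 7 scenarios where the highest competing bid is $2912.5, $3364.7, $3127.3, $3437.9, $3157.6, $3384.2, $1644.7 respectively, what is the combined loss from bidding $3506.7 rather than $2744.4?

$2917.8

The deviation costs you only when the competing bid falls strictly between $2744.4 and $3506.7; elsewhere both bids give the same outcome.
$2912.5: truthful payoff $0, deviation payoff −$168.1 → loss $168.1.
$3364.7: truthful payoff $0, deviation payoff −$620.3 → loss $620.3.
$3127.3: truthful payoff $0, deviation payoff −$382.9 → loss $382.9.
$3437.9: truthful payoff $0, deviation payoff −$693.5 → loss $693.5.
$3157.6: truthful payoff $0, deviation payoff −$413.2 → loss $413.2.
$3384.2: truthful payoff $0, deviation payoff −$639.8 → loss $639.8.
$1644.7: outcomes coincide → loss $0.
Total loss = $168.1 + $620.3 + $382.9 + $693.5 + $413.2 + $639.8 = $2917.8.
Truthful bidding weakly dominates here: raising your bid can only win items priced above your value, and lowering it can only forfeit items priced below.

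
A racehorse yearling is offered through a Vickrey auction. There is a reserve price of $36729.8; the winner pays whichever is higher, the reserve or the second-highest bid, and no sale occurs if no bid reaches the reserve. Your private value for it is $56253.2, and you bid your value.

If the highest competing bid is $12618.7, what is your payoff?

Your bid $56253.2 is the highest and exceeds the reserve.
Price = max(second-highest bid, reserve) = max($12618.7, $36729.8) = $36729.8.
Payoff = $56253.2 − $36729.8 = $19523.4.

$19523.4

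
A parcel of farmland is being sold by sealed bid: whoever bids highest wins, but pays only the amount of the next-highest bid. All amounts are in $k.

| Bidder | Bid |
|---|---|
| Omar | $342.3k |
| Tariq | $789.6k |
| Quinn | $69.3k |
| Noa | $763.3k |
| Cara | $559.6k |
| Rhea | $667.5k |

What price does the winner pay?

Highest bid: Tariq at $789.6k, so Tariq wins.
Second-highest bid: Noa at $763.3k — that is the price the winner pays.

$763.3k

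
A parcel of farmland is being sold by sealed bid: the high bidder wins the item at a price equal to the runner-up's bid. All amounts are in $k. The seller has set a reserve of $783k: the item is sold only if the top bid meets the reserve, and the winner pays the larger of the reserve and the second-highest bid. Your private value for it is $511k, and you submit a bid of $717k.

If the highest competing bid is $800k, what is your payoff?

Your bid $717k is below the highest competing bid $800k, so you lose. Payoff $0k.

$0k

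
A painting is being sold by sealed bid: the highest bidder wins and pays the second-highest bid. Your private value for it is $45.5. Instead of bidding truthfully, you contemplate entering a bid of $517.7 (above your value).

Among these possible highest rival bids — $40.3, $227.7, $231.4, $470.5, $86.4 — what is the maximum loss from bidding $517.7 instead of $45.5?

$40.3: same outcome either way → loss $0.
$227.7: truthful gives $0, deviation gives −$182.2 → loss $182.2.
$231.4: truthful gives $0, deviation gives −$185.9 → loss $185.9.
$470.5: truthful gives $0, deviation gives −$425 → loss $425.
$86.4: truthful gives $0, deviation gives −$40.9 → loss $40.9.
Maximum loss: $425.

$425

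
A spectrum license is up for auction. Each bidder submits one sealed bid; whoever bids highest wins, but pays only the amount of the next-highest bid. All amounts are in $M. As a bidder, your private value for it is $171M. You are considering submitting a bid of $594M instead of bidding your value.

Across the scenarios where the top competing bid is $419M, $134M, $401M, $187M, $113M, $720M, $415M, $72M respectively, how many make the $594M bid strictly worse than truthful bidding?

The deviation hurts exactly when the highest competing bid lies strictly between $171M and $594M — overbidding then wins at a price above your value.
$419M: inside the interval → strictly worse (loss $248M).
$134M: below both → same outcome either way.
$401M: inside the interval → strictly worse (loss $230M).
$187M: inside the interval → strictly worse (loss $16M).
$113M: below both → same outcome either way.
$720M: above both → same outcome either way.
$415M: inside the interval → strictly worse (loss $244M).
$72M: below both → same outcome either way.
Count: 4.

4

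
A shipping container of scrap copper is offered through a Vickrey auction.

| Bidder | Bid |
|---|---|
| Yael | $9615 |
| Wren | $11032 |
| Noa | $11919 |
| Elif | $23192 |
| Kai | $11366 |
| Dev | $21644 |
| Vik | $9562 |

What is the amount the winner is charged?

$21644

Highest bid: Elif at $23192, so Elif wins.
Second-highest bid: Dev at $21644 — that is the price the winner pays.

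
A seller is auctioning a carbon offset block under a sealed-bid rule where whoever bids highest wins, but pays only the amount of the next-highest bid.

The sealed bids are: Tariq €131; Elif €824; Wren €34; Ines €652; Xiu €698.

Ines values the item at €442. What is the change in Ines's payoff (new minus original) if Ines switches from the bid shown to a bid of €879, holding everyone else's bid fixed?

−€382

The highest bid among the other bidders is €824; Ines's bid doesn't change that.
Original bid €652: Ines is not highest (top rival bid is €824); payoff €0.
Alternative bid €879: Ines is highest, pays the top rival bid €824; payoff €442 − €824 = −€382.
Change in payoff = −€382 − (€0) = −€382.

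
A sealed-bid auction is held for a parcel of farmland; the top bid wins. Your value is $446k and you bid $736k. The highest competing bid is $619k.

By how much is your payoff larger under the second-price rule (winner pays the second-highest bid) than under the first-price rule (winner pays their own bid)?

$117k

You have the highest bid, so you win under either rule.
Second-price: pay $619k → payoff −$173k.
First-price: pay your own bid $736k → payoff −$290k.
Difference = −$173k − (−$290k) = $117k.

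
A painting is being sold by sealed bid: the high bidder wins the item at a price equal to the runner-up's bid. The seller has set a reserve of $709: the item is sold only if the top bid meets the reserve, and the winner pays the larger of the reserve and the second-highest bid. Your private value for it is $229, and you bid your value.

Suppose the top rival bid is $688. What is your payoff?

$0

Your bid $229 is below the highest competing bid $688, so you lose. Payoff $0.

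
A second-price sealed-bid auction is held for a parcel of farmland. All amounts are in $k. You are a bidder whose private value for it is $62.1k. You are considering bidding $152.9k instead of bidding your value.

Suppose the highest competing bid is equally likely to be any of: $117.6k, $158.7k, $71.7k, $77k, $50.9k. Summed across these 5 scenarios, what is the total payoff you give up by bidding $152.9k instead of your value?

The deviation costs you only when the competing bid falls strictly between $62.1k and $152.9k; elsewhere both bids give the same outcome.
$117.6k: truthful payoff $0k, deviation payoff −$55.5k → loss $55.5k.
$158.7k: outcomes coincide → loss $0k.
$71.7k: truthful payoff $0k, deviation payoff −$9.6k → loss $9.6k.
$77k: truthful payoff $0k, deviation payoff −$14.9k → loss $14.9k.
$50.9k: outcomes coincide → loss $0k.
Total loss = $55.5k + $9.6k + $14.9k = $80k.

$80k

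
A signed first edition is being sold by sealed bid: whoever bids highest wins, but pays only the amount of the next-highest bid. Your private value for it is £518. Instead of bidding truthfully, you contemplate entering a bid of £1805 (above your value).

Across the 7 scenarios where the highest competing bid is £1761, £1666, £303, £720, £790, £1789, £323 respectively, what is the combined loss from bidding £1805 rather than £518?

The deviation costs you only when the competing bid falls strictly between £518 and £1805; elsewhere both bids give the same outcome.
£1761: truthful payoff £0, deviation payoff −£1243 → loss £1243.
£1666: truthful payoff £0, deviation payoff −£1148 → loss £1148.
£303: outcomes coincide → loss £0.
£720: truthful payoff £0, deviation payoff −£202 → loss £202.
£790: truthful payoff £0, deviation payoff −£272 → loss £272.
£1789: truthful payoff £0, deviation payoff −£1271 → loss £1271.
£323: outcomes coincide → loss £0.
Total loss = £1243 + £1148 + £202 + £272 + £1271 = £4136.

£4136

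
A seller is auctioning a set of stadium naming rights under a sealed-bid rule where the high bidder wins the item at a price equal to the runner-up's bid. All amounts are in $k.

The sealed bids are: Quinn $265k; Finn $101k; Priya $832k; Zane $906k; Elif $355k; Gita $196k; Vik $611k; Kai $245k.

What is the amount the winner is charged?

$832k

Highest bid: Zane at $906k, so Zane wins.
Second-highest bid: Priya at $832k — that is the price the winner pays.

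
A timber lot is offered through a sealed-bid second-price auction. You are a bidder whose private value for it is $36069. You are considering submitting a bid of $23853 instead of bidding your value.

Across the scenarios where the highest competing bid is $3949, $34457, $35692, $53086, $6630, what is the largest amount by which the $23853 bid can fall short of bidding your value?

$3949: same outcome either way → loss $0.
$34457: truthful gives $1612, deviation gives $0 → loss $1612.
$35692: truthful gives $377, deviation gives $0 → loss $377.
$53086: same outcome either way → loss $0.
$6630: same outcome either way → loss $0.
Maximum loss: $1612.

$1612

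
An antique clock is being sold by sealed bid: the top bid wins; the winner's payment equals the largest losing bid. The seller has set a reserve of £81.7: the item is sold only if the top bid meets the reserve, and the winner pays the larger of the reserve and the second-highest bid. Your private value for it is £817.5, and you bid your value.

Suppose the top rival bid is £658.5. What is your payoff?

Your bid £817.5 is the highest and exceeds the reserve.
Price = max(second-highest bid, reserve) = max(£658.5, £81.7) = £658.5.
Payoff = £817.5 − £658.5 = £159.

£159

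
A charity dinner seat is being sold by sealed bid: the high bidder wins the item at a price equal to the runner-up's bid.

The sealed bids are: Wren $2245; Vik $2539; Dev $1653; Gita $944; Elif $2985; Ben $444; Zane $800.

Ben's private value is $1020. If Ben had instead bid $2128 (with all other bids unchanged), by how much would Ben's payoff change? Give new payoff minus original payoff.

The highest bid among the other bidders is $2985; Ben's bid doesn't change that.
Original bid $444: Ben is not highest (top rival bid is $2985); payoff $0.
Alternative bid $2128: Ben is not highest (top rival bid is $2985); payoff $0.
Change in payoff = $0 − ($0) = $0.

$0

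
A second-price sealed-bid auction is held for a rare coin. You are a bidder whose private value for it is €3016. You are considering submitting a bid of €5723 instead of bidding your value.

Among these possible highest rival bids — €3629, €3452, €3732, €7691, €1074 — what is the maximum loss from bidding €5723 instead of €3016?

€3629: truthful gives €0, deviation gives −€613 → loss €613.
€3452: truthful gives €0, deviation gives −€436 → loss €436.
€3732: truthful gives €0, deviation gives −€716 → loss €716.
€7691: same outcome either way → loss €0.
€1074: same outcome either way → loss €0.
Maximum loss: €716.

€716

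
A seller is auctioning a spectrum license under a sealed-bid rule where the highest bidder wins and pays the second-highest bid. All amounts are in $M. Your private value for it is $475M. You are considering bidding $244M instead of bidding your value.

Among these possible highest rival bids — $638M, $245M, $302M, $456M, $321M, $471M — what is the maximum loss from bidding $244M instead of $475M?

$638M: same outcome either way → loss $0M.
$245M: truthful gives $230M, deviation gives $0M → loss $230M.
$302M: truthful gives $173M, deviation gives $0M → loss $173M.
$456M: truthful gives $19M, deviation gives $0M → loss $19M.
$321M: truthful gives $154M, deviation gives $0M → loss $154M.
$471M: truthful gives $4M, deviation gives $0M → loss $4M.
Maximum loss: $230M.

$230M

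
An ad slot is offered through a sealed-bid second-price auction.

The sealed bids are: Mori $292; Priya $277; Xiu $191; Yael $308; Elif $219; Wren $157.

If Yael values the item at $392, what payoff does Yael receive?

$100

Highest bid: Yael at $308, so Yael wins.
Second-highest bid: Mori at $292 — that is the price the winner pays.
Yael's payoff = value − price = $392 − $292 = $100.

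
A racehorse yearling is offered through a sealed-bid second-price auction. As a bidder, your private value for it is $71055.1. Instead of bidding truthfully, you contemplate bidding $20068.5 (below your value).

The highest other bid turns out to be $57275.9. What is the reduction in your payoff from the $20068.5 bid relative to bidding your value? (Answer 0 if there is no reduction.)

$13779.2

Bidding your value $71055.1: you win (since $71055.1 > $57275.9) and pay $57275.9. Payoff $13779.2.
Bidding $20068.5: you lose. Payoff $0.
The competing bid $57275.9 lies between your shaded bid and your value, so underbidding forfeits an item you could have won at a profitable price.
Loss from deviating = $13779.2 − ($0) = $13779.2.
In a second-price auction your bid sets only whether you win, not what you pay, so bidding your true value is weakly dominant.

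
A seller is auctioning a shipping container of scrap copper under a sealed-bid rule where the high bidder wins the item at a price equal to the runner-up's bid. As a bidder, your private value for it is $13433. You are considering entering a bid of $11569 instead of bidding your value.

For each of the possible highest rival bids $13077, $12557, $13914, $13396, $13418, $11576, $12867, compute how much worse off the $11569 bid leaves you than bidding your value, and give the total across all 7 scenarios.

The deviation costs you only when the competing bid falls strictly between $11569 and $13433; elsewhere both bids give the same outcome.
$13077: truthful payoff $356, deviation payoff $0 → loss $356.
$12557: truthful payoff $876, deviation payoff $0 → loss $876.
$13914: outcomes coincide → loss $0.
$13396: truthful payoff $37, deviation payoff $0 → loss $37.
$13418: truthful payoff $15, deviation payoff $0 → loss $15.
$11576: truthful payoff $1857, deviation payoff $0 → loss $1857.
$12867: truthful payoff $566, deviation payoff $0 → loss $566.
Total loss = $356 + $876 + $37 + $15 + $1857 + $566 = $3707.

$3707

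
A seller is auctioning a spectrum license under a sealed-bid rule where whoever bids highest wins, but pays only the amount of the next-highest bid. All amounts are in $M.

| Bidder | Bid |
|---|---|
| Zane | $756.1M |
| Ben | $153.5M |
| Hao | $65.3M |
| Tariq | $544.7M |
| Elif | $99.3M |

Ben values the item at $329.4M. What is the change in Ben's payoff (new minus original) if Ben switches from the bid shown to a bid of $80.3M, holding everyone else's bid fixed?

The highest bid among the other bidders is $756.1M; Ben's bid doesn't change that.
Original bid $153.5M: Ben is not highest (top rival bid is $756.1M); payoff $0M.
Alternative bid $80.3M: Ben is not highest (top rival bid is $756.1M); payoff $0M.
Change in payoff = $0M − ($0M) = $0M.

$0M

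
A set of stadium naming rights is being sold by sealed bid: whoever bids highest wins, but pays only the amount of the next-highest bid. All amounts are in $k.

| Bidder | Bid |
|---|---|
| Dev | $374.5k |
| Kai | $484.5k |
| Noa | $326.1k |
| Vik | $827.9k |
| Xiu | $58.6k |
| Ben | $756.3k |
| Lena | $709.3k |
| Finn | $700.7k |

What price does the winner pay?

Highest bid: Vik at $827.9k, so Vik wins.
Second-highest bid: Ben at $756.3k — that is the price the winner pays.

$756.3k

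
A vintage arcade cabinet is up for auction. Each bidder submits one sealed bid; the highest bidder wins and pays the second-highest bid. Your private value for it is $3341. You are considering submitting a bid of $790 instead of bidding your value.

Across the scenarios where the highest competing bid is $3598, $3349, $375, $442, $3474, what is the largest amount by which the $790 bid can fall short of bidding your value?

$0

$3598: same outcome either way → loss $0.
$3349: same outcome either way → loss $0.
$375: same outcome either way → loss $0.
$442: same outcome either way → loss $0.
$3474: same outcome either way → loss $0.
Maximum loss: $0.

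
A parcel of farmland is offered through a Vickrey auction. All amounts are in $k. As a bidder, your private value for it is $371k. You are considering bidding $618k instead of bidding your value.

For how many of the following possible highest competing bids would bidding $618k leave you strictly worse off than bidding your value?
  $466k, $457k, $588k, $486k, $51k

The deviation hurts exactly when the highest competing bid lies strictly between $371k and $618k — overbidding then wins at a price above your value.
$466k: inside the interval → strictly worse (loss $95k).
$457k: inside the interval → strictly worse (loss $86k).
$588k: inside the interval → strictly worse (loss $217k).
$486k: inside the interval → strictly worse (loss $115k).
$51k: below both → same outcome either way.
Count: 4.

4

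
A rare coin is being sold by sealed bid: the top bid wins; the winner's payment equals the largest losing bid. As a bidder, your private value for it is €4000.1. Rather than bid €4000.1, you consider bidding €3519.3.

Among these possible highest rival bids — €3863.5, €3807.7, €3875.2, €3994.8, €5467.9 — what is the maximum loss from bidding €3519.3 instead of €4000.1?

€192.4

€3863.5: truthful gives €136.6, deviation gives €0 → loss €136.6.
€3807.7: truthful gives €192.4, deviation gives €0 → loss €192.4.
€3875.2: truthful gives €124.9, deviation gives €0 → loss €124.9.
€3994.8: truthful gives €5.3, deviation gives €0 → loss €5.3.
€5467.9: same outcome either way → loss €0.
Maximum loss: €192.4.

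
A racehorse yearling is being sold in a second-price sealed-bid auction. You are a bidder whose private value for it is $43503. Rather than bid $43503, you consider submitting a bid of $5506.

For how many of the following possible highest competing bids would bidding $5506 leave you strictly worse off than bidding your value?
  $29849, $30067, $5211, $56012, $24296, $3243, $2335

The deviation hurts exactly when the highest competing bid lies strictly between $5506 and $43503 — underbidding then forfeits a profitable win.
$29849: inside the interval → strictly worse (loss $13654).
$30067: inside the interval → strictly worse (loss $13436).
$5211: below both → same outcome either way.
$56012: above both → same outcome either way.
$24296: inside the interval → strictly worse (loss $19207).
$3243: below both → same outcome either way.
$2335: below both → same outcome either way.
Count: 3.

3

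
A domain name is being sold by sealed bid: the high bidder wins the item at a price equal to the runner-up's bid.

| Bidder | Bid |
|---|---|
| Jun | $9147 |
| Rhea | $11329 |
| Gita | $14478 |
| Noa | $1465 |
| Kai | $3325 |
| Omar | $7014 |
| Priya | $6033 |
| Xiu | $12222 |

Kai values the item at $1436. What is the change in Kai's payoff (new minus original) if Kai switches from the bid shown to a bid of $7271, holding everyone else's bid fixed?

The highest bid among the other bidders is $14478; Kai's bid doesn't change that.
Original bid $3325: Kai is not highest (top rival bid is $14478); payoff $0.
Alternative bid $7271: Kai is not highest (top rival bid is $14478); payoff $0.
Change in payoff = $0 − ($0) = $0.

$0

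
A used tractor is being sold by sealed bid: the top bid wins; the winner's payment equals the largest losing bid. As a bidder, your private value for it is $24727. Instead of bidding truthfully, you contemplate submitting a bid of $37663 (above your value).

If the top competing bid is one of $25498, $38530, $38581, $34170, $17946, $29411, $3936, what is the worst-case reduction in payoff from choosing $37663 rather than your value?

$9443

$25498: truthful gives $0, deviation gives −$771 → loss $771.
$38530: same outcome either way → loss $0.
$38581: same outcome either way → loss $0.
$34170: truthful gives $0, deviation gives −$9443 → loss $9443.
$17946: same outcome either way → loss $0.
$29411: truthful gives $0, deviation gives −$4684 → loss $4684.
$3936: same outcome either way → loss $0.
Maximum loss: $9443.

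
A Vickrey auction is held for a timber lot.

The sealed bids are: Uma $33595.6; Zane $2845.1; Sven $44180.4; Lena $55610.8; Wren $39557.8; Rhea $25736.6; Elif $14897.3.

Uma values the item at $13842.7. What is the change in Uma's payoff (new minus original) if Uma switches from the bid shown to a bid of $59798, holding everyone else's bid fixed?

The highest bid among the other bidders is $55610.8; Uma's bid doesn't change that.
Original bid $33595.6: Uma is not highest (top rival bid is $55610.8); payoff $0.
Alternative bid $59798: Uma is highest, pays the top rival bid $55610.8; payoff $13842.7 − $55610.8 = −$41768.1.
Change in payoff = −$41768.1 − ($0) = −$41768.1.

−$41768.1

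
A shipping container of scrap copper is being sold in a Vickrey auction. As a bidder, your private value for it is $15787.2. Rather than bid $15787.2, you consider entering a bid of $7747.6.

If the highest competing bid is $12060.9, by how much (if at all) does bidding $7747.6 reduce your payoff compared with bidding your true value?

$3726.3

Bidding your value $15787.2: you win (since $15787.2 > $12060.9) and pay $12060.9. Payoff $3726.3.
Bidding $7747.6: you lose. Payoff $0.
The competing bid $12060.9 lies between your shaded bid and your value, so underbidding forfeits an item you could have won at a profitable price.
Loss from deviating = $3726.3 − ($0) = $3726.3.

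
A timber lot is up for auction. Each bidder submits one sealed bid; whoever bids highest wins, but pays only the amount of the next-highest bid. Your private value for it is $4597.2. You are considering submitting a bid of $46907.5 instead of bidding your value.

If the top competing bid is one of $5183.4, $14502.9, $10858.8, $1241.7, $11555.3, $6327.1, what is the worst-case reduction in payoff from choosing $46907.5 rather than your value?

$9905.7

$5183.4: truthful gives $0, deviation gives −$586.2 → loss $586.2.
$14502.9: truthful gives $0, deviation gives −$9905.7 → loss $9905.7.
$10858.8: truthful gives $0, deviation gives −$6261.6 → loss $6261.6.
$1241.7: same outcome either way → loss $0.
$11555.3: truthful gives $0, deviation gives −$6958.1 → loss $6958.1.
$6327.1: truthful gives $0, deviation gives −$1729.9 → loss $1729.9.
Maximum loss: $9905.7.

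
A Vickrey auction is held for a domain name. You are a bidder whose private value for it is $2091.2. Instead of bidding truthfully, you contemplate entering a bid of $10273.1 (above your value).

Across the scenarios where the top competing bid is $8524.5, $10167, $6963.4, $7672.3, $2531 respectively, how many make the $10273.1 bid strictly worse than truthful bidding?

5

The deviation hurts exactly when the highest competing bid lies strictly between $2091.2 and $10273.1 — overbidding then wins at a price above your value.
$8524.5: inside the interval → strictly worse (loss $6433.3).
$10167: inside the interval → strictly worse (loss $8075.8).
$6963.4: inside the interval → strictly worse (loss $4872.2).
$7672.3: inside the interval → strictly worse (loss $5581.1).
$2531: inside the interval → strictly worse (loss $439.8).
Count: 5.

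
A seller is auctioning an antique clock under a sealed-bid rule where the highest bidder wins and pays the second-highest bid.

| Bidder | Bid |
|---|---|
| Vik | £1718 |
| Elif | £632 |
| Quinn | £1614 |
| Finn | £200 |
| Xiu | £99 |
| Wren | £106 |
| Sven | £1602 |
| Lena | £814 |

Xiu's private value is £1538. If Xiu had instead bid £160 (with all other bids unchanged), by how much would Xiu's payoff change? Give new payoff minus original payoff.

The highest bid among the other bidders is £1718; Xiu's bid doesn't change that.
Original bid £99: Xiu is not highest (top rival bid is £1718); payoff £0.
Alternative bid £160: Xiu is not highest (top rival bid is £1718); payoff £0.
Change in payoff = £0 − (£0) = £0.

£0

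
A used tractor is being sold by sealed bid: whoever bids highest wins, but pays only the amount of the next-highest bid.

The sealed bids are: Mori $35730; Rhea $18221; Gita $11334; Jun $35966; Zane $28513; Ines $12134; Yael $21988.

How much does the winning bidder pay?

$35730

Highest bid: Jun at $35966, so Jun wins.
Second-highest bid: Mori at $35730 — that is the price the winner pays.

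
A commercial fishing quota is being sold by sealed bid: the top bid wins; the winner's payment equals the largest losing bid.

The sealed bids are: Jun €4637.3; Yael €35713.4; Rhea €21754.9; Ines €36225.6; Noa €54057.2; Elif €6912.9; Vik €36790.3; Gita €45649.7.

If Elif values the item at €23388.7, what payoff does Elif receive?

€0

Highest bid: Noa at €54057.2, so Noa wins.
Second-highest bid: Gita at €45649.7 — that is the price the winner pays.
Elif did not win, so Elif pays nothing and receives nothing: payoff €0.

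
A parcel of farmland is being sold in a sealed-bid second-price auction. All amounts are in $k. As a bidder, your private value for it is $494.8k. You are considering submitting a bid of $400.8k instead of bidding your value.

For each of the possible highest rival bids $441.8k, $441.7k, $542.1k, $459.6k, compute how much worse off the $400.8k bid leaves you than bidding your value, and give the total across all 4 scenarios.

The deviation costs you only when the competing bid falls strictly between $400.8k and $494.8k; elsewhere both bids give the same outcome.
$441.8k: truthful payoff $53k, deviation payoff $0k → loss $53k.
$441.7k: truthful payoff $53.1k, deviation payoff $0k → loss $53.1k.
$542.1k: outcomes coincide → loss $0k.
$459.6k: truthful payoff $35.2k, deviation payoff $0k → loss $35.2k.
Total loss = $53k + $53.1k + $35.2k = $141.3k.
Truthful bidding weakly dominates here: raising your bid can only win items priced above your value, and lowering it can only forfeit items priced below.

$141.3k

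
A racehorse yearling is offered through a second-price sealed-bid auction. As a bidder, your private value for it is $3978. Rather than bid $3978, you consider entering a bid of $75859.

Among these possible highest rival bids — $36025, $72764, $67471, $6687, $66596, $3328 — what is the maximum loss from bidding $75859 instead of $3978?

$68786

$36025: truthful gives $0, deviation gives −$32047 → loss $32047.
$72764: truthful gives $0, deviation gives −$68786 → loss $68786.
$67471: truthful gives $0, deviation gives −$63493 → loss $63493.
$6687: truthful gives $0, deviation gives −$2709 → loss $2709.
$66596: truthful gives $0, deviation gives −$62618 → loss $62618.
$3328: same outcome either way → loss $0.
Maximum loss: $68786.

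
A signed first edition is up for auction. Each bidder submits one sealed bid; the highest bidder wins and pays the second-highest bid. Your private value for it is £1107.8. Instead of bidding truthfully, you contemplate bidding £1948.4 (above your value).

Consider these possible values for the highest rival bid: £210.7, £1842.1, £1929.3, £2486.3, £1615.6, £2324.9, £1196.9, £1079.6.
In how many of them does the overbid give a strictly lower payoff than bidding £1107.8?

4

The deviation hurts exactly when the highest competing bid lies strictly between £1107.8 and £1948.4 — overbidding then wins at a price above your value.
£210.7: below both → same outcome either way.
£1842.1: inside the interval → strictly worse (loss £734.3).
£1929.3: inside the interval → strictly worse (loss £821.5).
£2486.3: above both → same outcome either way.
£1615.6: inside the interval → strictly worse (loss £507.8).
£2324.9: above both → same outcome either way.
£1196.9: inside the interval → strictly worse (loss £89.1).
£1079.6: below both → same outcome either way.
Count: 4.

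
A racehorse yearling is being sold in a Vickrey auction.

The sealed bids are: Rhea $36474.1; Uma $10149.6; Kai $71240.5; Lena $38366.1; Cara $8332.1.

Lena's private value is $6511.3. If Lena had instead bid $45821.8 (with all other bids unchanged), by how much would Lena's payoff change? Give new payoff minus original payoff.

The highest bid among the other bidders is $71240.5; Lena's bid doesn't change that.
Original bid $38366.1: Lena is not highest (top rival bid is $71240.5); payoff $0.
Alternative bid $45821.8: Lena is not highest (top rival bid is $71240.5); payoff $0.
Change in payoff = $0 − ($0) = $0.

$0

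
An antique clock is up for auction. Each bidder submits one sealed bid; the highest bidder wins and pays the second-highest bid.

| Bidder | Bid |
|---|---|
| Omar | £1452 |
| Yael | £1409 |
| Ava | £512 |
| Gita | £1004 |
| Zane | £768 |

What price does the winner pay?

£1409

Highest bid: Omar at £1452, so Omar wins.
Second-highest bid: Yael at £1409 — that is the price the winner pays.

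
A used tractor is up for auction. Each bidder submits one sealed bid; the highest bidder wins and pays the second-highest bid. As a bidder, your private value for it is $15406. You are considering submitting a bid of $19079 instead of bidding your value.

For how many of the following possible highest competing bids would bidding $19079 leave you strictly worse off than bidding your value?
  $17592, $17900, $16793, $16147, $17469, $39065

The deviation hurts exactly when the highest competing bid lies strictly between $15406 and $19079 — overbidding then wins at a price above your value.
$17592: inside the interval → strictly worse (loss $2186).
$17900: inside the interval → strictly worse (loss $2494).
$16793: inside the interval → strictly worse (loss $1387).
$16147: inside the interval → strictly worse (loss $741).
$17469: inside the interval → strictly worse (loss $2063).
$39065: above both → same outcome either way.
Count: 5.

5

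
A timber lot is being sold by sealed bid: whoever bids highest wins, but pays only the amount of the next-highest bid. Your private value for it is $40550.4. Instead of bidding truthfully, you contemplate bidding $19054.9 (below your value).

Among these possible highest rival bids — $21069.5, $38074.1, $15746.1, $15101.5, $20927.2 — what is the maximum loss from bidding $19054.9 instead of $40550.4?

$19623.2

$21069.5: truthful gives $19480.9, deviation gives $0 → loss $19480.9.
$38074.1: truthful gives $2476.3, deviation gives $0 → loss $2476.3.
$15746.1: same outcome either way → loss $0.
$15101.5: same outcome either way → loss $0.
$20927.2: truthful gives $19623.2, deviation gives $0 → loss $19623.2.
Maximum loss: $19623.2.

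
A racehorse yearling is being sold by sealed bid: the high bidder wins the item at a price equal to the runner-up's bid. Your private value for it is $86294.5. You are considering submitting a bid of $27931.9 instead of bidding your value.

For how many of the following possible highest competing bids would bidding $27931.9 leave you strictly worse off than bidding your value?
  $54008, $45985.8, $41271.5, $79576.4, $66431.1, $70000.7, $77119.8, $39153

The deviation hurts exactly when the highest competing bid lies strictly between $27931.9 and $86294.5 — underbidding then forfeits a profitable win.
$54008: inside the interval → strictly worse (loss $32286.5).
$45985.8: inside the interval → strictly worse (loss $40308.7).
$41271.5: inside the interval → strictly worse (loss $45023).
$79576.4: inside the interval → strictly worse (loss $6718.1).
$66431.1: inside the interval → strictly worse (loss $19863.4).
$70000.7: inside the interval → strictly worse (loss $16293.8).
$77119.8: inside the interval → strictly worse (loss $9174.7).
$39153: inside the interval → strictly worse (loss $47141.5).
Count: 8.

8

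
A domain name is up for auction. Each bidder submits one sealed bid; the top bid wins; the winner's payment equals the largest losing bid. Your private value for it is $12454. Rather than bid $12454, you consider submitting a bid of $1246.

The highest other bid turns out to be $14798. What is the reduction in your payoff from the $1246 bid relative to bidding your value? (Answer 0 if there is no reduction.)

Bidding your value $12454: you lose (since $12454 < $14798). Payoff $0.
Bidding $1246: you lose. Payoff $0.
Difference = $0 − $0 = $0; both bids lead to the same outcome because the competing bid is above both your value and your alternative bid.
Truthful bidding weakly dominates here: raising your bid can only win items priced above your value, and lowering it can only forfeit items priced below.

$0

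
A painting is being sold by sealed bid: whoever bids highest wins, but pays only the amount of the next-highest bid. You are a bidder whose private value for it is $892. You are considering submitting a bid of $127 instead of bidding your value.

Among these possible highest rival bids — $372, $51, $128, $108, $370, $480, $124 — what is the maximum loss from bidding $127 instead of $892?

$372: truthful gives $520, deviation gives $0 → loss $520.
$51: same outcome either way → loss $0.
$128: truthful gives $764, deviation gives $0 → loss $764.
$108: same outcome either way → loss $0.
$370: truthful gives $522, deviation gives $0 → loss $522.
$480: truthful gives $412, deviation gives $0 → loss $412.
$124: same outcome either way → loss $0.
Maximum loss: $764.

$764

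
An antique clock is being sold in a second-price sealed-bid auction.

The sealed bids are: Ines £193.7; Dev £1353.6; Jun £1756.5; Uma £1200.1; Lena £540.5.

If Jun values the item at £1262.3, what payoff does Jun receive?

Highest bid: Jun at £1756.5, so Jun wins.
Second-highest bid: Dev at £1353.6 — that is the price the winner pays.
Jun's payoff = value − price = £1262.3 − £1353.6 = −£91.3.

−£91.3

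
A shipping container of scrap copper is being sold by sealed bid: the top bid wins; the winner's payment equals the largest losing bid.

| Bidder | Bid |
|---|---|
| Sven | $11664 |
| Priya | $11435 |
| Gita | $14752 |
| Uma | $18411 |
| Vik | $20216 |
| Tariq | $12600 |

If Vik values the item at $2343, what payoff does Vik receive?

Highest bid: Vik at $20216, so Vik wins.
Second-highest bid: Uma at $18411 — that is the price the winner pays.
Vik's payoff = value − price = $2343 − $18411 = −$16068.

−$16068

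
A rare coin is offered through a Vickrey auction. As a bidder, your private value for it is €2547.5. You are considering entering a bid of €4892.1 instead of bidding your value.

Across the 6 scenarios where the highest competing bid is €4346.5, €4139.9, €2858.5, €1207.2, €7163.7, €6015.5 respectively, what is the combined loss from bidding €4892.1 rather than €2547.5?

€3702.4

The deviation costs you only when the competing bid falls strictly between €2547.5 and €4892.1; elsewhere both bids give the same outcome.
€4346.5: truthful payoff €0, deviation payoff −€1799 → loss €1799.
€4139.9: truthful payoff €0, deviation payoff −€1592.4 → loss €1592.4.
€2858.5: truthful payoff €0, deviation payoff −€311 → loss €311.
€1207.2: outcomes coincide → loss €0.
€7163.7: outcomes coincide → loss €0.
€6015.5: outcomes coincide → loss €0.
Total loss = €1799 + €1592.4 + €311 = €3702.4.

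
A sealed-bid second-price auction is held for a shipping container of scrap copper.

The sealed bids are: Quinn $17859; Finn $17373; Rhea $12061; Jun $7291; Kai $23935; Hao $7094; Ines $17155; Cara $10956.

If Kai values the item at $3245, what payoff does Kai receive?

−$14614

Highest bid: Kai at $23935, so Kai wins.
Second-highest bid: Quinn at $17859 — that is the price the winner pays.
Kai's payoff = value − price = $3245 − $17859 = −$14614.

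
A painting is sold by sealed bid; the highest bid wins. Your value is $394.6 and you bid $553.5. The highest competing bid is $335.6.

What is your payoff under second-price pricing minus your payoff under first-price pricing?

You have the highest bid, so you win under either rule.
Second-price: pay $335.6 → payoff $59.
First-price: pay your own bid $553.5 → payoff −$158.9.
Difference = $59 − (−$158.9) = $217.9.

$217.9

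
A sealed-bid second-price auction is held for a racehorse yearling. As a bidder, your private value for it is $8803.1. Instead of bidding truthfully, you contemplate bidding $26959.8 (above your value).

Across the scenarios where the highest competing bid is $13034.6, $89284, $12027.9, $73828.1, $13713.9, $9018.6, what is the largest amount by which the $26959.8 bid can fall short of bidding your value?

$4910.8

$13034.6: truthful gives $0, deviation gives −$4231.5 → loss $4231.5.
$89284: same outcome either way → loss $0.
$12027.9: truthful gives $0, deviation gives −$3224.8 → loss $3224.8.
$73828.1: same outcome either way → loss $0.
$13713.9: truthful gives $0, deviation gives −$4910.8 → loss $4910.8.
$9018.6: truthful gives $0, deviation gives −$215.5 → loss $215.5.
Maximum loss: $4910.8.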